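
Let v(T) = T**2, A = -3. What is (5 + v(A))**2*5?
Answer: 980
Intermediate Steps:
(5 + v(A))**2*5 = (5 + (-3)**2)**2*5 = (5 + 9)**2*5 = 14**2*5 = 196*5 = 980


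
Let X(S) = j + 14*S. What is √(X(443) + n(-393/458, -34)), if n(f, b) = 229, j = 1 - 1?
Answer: √6431 ≈ 80.193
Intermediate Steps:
j = 0
X(S) = 14*S (X(S) = 0 + 14*S = 14*S)
√(X(443) + n(-393/458, -34)) = √(14*443 + 229) = √(6202 + 229) = √6431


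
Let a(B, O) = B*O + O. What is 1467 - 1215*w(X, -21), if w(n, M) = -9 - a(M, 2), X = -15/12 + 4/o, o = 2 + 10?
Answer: -36198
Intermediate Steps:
o = 12
a(B, O) = O + B*O
X = -11/12 (X = -15/12 + 4/12 = -15*1/12 + 4*(1/12) = -5/4 + 1/3 = -11/12 ≈ -0.91667)
w(n, M) = -11 - 2*M (w(n, M) = -9 - 2*(1 + M) = -9 - (2 + 2*M) = -9 + (-2 - 2*M) = -11 - 2*M)
1467 - 1215*w(X, -21) = 1467 - 1215*(-11 - 2*(-21)) = 1467 - 1215*(-11 + 42) = 1467 - 1215*31 = 1467 - 37665 = -36198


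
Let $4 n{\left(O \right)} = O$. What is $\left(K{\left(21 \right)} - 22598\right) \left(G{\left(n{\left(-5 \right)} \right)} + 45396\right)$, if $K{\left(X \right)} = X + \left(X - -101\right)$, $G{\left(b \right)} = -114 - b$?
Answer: $- \frac{4067341515}{4} \approx -1.0168 \cdot 10^{9}$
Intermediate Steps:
$n{\left(O \right)} = \frac{O}{4}$
$K{\left(X \right)} = 101 + 2 X$ ($K{\left(X \right)} = X + \left(X + 101\right) = X + \left(101 + X\right) = 101 + 2 X$)
$\left(K{\left(21 \right)} - 22598\right) \left(G{\left(n{\left(-5 \right)} \right)} + 45396\right) = \left(\left(101 + 2 \cdot 21\right) - 22598\right) \left(\left(-114 - \frac{1}{4} \left(-5\right)\right) + 45396\right) = \left(\left(101 + 42\right) - 22598\right) \left(\left(-114 - - \frac{5}{4}\right) + 45396\right) = \left(143 - 22598\right) \left(\left(-114 + \frac{5}{4}\right) + 45396\right) = - 22455 \left(- \frac{451}{4} + 45396\right) = \left(-22455\right) \frac{181133}{4} = - \frac{4067341515}{4}$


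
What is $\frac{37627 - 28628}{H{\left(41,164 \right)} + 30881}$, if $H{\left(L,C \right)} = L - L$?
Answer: $\frac{8999}{30881} \approx 0.29141$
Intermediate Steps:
$H{\left(L,C \right)} = 0$
$\frac{37627 - 28628}{H{\left(41,164 \right)} + 30881} = \frac{37627 - 28628}{0 + 30881} = \frac{8999}{30881}$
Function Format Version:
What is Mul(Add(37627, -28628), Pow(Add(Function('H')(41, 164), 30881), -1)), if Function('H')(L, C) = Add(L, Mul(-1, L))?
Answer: Rational(8999, 30881) ≈ 0.29141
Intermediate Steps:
Function('H')(L, C) = 0
Mul(Add(37627, -28628), Pow(Add(Function('H')(41, 164), 30881), -1)) = Mul(Add(37627, -28628), Pow(Add(0, 30881), -1)) = Mul(8999, Pow(30881, -1)) = Mul(8999, Rational(1, 30881)) = Rational(8999, 30881)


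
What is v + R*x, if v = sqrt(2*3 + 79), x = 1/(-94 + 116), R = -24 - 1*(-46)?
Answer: 1 + sqrt(85) ≈ 10.220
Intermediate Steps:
R = 22 (R = -24 + 46 = 22)
x = 1/22 ≈ 0.045455
v = sqrt(85) (v = sqrt(6 + 79) = sqrt(85) ≈ 9.2195)
v + R*x = sqrt(85) + 22*(1/22) = sqrt(85) + 1 = 1 + sqrt(85)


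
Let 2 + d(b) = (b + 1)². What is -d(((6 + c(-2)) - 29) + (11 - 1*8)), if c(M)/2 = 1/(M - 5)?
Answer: -18127/49 ≈ -369.94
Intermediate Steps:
c(M) = 2/(-5 + M) (c(M) = 2/(M - 5) = 2/(-5 + M))
d(b) = -2 + (1 + b)² (d(b) = -2 + (b + 1)² = -2 + (1 + b)²)
-d(((6 + c(-2)) - 29) + (11 - 1*8)) = -(-2 + (1 + (((6 + 2/(-5 - 2)) - 29) + (11 - 1*8)))²) = -(-2 + (1 + (((6 + 2/(-7)) - 29) + (11 - 8)))²) = -(-2 + (1 + (((6 + 2*(-⅐)) - 29) + 3))²) = -(-2 + (1 + (((6 - 2/7) - 29) + 3))²) = -(-2 + (1 + ((40/7 - 29) + 3))²) = -(-2 + (1 + (-163/7 + 3))²) = -(-2 + (1 - 142/7)²) = -(-2 + (-135/7)²) = -(-2 + 18225/49) = -1*18127/49 = -18127/49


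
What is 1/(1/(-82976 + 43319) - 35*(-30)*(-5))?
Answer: -39657/208199251 ≈ -0.00019048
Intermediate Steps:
1/(1/(-82976 + 43319) - 35*(-30)*(-5)) = 1/(1/(-39657) + 1050*(-5)) = 1/(-1/39657 - 5250) = 1/(-208199251/39657) = -39657/208199251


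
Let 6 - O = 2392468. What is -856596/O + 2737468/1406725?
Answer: 3877141587158/1682768053475 ≈ 2.3040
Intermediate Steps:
O = -2392462 (O = 6 - 1*2392468 = 6 - 2392468 = -2392462)
-856596/O + 2737468/1406725 = -856596/(-2392462) + 2737468/1406725 = -856596*(-1/2392462) + 2737468*(1/1406725) = 428298/1196231 + 2737468/1406725 = 3877141587158/1682768053475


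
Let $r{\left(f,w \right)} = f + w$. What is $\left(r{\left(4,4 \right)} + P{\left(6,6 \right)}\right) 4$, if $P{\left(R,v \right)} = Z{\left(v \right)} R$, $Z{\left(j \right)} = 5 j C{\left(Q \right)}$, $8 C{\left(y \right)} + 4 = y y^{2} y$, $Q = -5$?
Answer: $55922$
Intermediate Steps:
$C{\left(y \right)} = - \frac{1}{2} + \frac{y^{4}}{8}$ ($C{\left(y \right)} = - \frac{1}{2} + \frac{y y^{2} y}{8} = - \frac{1}{2} + \frac{y^{3} y}{8} = - \frac{1}{2} + \frac{y^{4}}{8}$)
$Z{\left(j \right)} = \frac{3105 j}{8}$ ($Z{\left(j \right)} = 5 j \left(- \frac{1}{2} + \frac{\left(-5\right)^{4}}{8}\right) = 5 j \left(- \frac{1}{2} + \frac{1}{8} \cdot 625\right) = 5 j \left(- \frac{1}{2} + \frac{625}{8}\right) = 5 j \frac{621}{8} = \frac{3105 j}{8}$)
$P{\left(R,v \right)} = \frac{3105 R v}{8}$ ($P{\left(R,v \right)} = \frac{3105 v}{8} R = \frac{3105 R v}{8}$)
$\left(r{\left(4,4 \right)} + P{\left(6,6 \right)}\right) 4 = \left(\left(4 + 4\right) + \frac{3105}{8} \cdot 6 \cdot 6\right) 4 = \left(8 + \frac{27945}{2}\right) 4 = \frac{27961}{2} \cdot 4 = 55922$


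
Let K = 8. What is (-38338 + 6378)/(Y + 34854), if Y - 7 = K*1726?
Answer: -31960/48669 ≈ -0.65668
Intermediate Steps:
Y = 13815 (Y = 7 + 8*1726 = 7 + 13808 = 13815)
(-38338 + 6378)/(Y + 34854) = (-38338 + 6378)/(13815 + 34854) = -31960/48669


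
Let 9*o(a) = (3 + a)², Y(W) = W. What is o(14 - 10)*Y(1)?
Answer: 49/9 ≈ 5.4444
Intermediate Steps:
o(a) = (3 + a)²/9
o(14 - 10)*Y(1) = ((3 + (14 - 10))²/9)*1 = ((3 + 4)²/9)*1 = ((⅑)*7²)*1 = ((⅑)*49)*1 = (49/9)*1 = 49/9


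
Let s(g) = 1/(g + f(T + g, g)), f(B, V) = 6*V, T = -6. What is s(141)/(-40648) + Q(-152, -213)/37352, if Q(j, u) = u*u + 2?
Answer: 8126184131/6689939298 ≈ 1.2147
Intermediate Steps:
Q(j, u) = 2 + u**2 (Q(j, u) = u**2 + 2 = 2 + u**2)
s(g) = 1/(7*g) (s(g) = 1/(g + 6*g) = 1/(7*g))
s(141)/(-40648) + Q(-152, -213)/37352 = ((1/7)/141)/(-40648) + (2 + (-213)**2)/37352 = ((1/7)*(1/141))*(-1/40648) + (2 + 45369)*(1/37352) = (1/987)*(-1/40648) + 45371*(1/37352) = -1/40119576 + 45371/37352 = 8126184131/6689939298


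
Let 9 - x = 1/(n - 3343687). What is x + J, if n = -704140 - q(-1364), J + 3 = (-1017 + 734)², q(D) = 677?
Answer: 324264927881/4048504 ≈ 80095.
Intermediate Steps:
J = 80086 (J = -3 + (-1017 + 734)² = -3 + (-283)² = -3 + 80089 = 80086)
n = -704817 (n = -704140 - 1*677 = -704140 - 677 = -704817)
x = 36436537/4048504 (x = 9 - 1/(-704817 - 3343687) = 9 - 1/(-4048504) = 9 - 1*(-1/4048504) = 9 + 1/4048504 = 36436537/4048504 ≈ 9.0000)
x + J = 36436537/4048504 + 80086 = 324264927881/4048504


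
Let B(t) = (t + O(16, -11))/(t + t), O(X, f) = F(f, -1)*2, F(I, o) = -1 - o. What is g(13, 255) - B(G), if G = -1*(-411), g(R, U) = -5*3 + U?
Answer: 479/2 ≈ 239.50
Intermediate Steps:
O(X, f) = 0 (O(X, f) = (-1 - 1*(-1))*2 = (-1 + 1)*2 = 0*2 = 0)
g(R, U) = -15 + U
G = 411
B(t) = ½ (B(t) = (t + 0)/(t + t) = t/((2*t)) = t*(1/(2*t)) = ½)
g(13, 255) - B(G) = (-15 + 255) - 1*½ = 240 - ½ = 479/2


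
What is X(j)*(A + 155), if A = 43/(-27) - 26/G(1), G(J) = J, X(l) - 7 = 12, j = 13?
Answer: 65360/27 ≈ 2420.7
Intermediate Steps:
X(l) = 19 (X(l) = 7 + 12 = 19)
A = -745/27 (A = 43/(-27) - 26/1 = 43*(-1/27) - 26*1 = -43/27 - 26 = -745/27 ≈ -27.593)
X(j)*(A + 155) = 19*(-745/27 + 155) = 19*(3440/27) = 65360/27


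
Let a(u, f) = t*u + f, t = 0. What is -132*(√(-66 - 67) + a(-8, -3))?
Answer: 396 - 132*I*√133 ≈ 396.0 - 1522.3*I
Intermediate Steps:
a(u, f) = f (a(u, f) = 0*u + f = 0 + f = f)
-132*(√(-66 - 67) + a(-8, -3)) = -132*(√(-66 - 67) - 3) = -132*(√(-133) - 3) = -132*(I*√133 - 3) = -132*(-3 + I*√133) = 396 - 132*I*√133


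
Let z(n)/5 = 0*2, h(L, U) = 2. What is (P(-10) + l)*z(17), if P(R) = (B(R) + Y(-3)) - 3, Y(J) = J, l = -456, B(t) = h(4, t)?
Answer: 0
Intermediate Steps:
B(t) = 2
z(n) = 0 (z(n) = 5*(0*2) = 5*0 = 0)
P(R) = -4 (P(R) = (2 - 3) - 3 = -1 - 3 = -4)
(P(-10) + l)*z(17) = (-4 - 456)*0 = -460*0 = 0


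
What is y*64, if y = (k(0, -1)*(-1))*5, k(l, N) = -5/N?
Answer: -1600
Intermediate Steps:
y = -25 (y = (-5/(-1)*(-1))*5 = (-5*(-1)*(-1))*5 = (5*(-1))*5 = -5*5 = -25)
y*64 = -25*64 = -1600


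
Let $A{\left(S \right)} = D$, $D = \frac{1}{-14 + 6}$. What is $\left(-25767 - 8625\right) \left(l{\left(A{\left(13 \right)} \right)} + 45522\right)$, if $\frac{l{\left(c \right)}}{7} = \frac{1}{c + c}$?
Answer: $-1564629648$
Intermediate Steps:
$D = - \frac{1}{8}$ ($D = \frac{1}{-8} = - \frac{1}{8} \approx -0.125$)
$A{\left(S \right)} = - \frac{1}{8}$
$l{\left(c \right)} = \frac{7}{2 c}$ ($l{\left(c \right)} = \frac{7}{c + c} = \frac{7}{2 c}$)
$\left(-25767 - 8625\right) \left(l{\left(A{\left(13 \right)} \right)} + 45522\right) = \left(-25767 - 8625\right) \left(\frac{7}{2 \left(- \frac{1}{8}\right)} + 45522\right) = - 34392 \left(\frac{7}{2} \left(-8\right) + 45522\right) = - 34392 \left(-28 + 45522\right) = \left(-34392\right) 45494 = -1564629648$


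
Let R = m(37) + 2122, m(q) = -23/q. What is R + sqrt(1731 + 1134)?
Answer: 78491/37 + sqrt(2865) ≈ 2174.9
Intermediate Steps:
R = 78491/37 (R = -23/37 + 2122 = 78491/37 ≈ 2121.4)
R + sqrt(1731 + 1134) = 78491/37 + sqrt(1731 + 1134) = 78491/37 + sqrt(2865)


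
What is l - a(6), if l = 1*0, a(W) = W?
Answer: -6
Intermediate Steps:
l = 0
l - a(6) = 0 - 1*6 = 0 - 6 = -6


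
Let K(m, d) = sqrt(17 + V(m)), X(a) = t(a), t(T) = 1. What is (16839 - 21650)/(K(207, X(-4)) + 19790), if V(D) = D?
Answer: -47604845/195821938 + 4811*sqrt(14)/97910969 ≈ -0.24292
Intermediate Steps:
X(a) = 1
K(m, d) = sqrt(17 + m)
(16839 - 21650)/(K(207, X(-4)) + 19790) = (16839 - 21650)/(sqrt(17 + 207) + 19790) = -4811/(sqrt(224) + 19790) = -4811/(4*sqrt(14) + 19790) = -4811/(19790 + 4*sqrt(14))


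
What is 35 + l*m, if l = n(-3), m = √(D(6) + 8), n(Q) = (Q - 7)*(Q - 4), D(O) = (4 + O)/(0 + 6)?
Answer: 35 + 70*√87/3 ≈ 252.64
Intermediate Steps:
D(O) = ⅔ + O/6 (D(O) = (4 + O)/6 = (4 + O)*(⅙) = ⅔ + O/6)
n(Q) = (-7 + Q)*(-4 + Q)
m = √87/3 (m = √((⅔ + (⅙)*6) + 8) = √((⅔ + 1) + 8) = √(5/3 + 8) = √(29/3) = √87/3 ≈ 3.1091)
l = 70 (l = 28 + (-3)² - 11*(-3) = 28 + 9 + 33 = 70)
35 + l*m = 35 + 70*(√87/3) = 35 + 70*√87/3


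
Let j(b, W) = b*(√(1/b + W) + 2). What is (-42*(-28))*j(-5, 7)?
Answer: -11760 - 1176*√170 ≈ -27093.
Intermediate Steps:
j(b, W) = b*(2 + √(W + 1/b)) (j(b, W) = b*(√(W + 1/b) + 2) = b*(2 + √(W + 1/b)))
(-42*(-28))*j(-5, 7) = (-42*(-28))*(-5*(2 + √((1 + 7*(-5))/(-5)))) = 1176*(-5*(2 + √(-(1 - 35)/5))) = 1176*(-5*(2 + √(-⅕*(-34)))) = 1176*(-5*(2 + √(34/5))) = 1176*(-5*(2 + √170/5)) = 1176*(-10 - √170) = -11760 - 1176*√170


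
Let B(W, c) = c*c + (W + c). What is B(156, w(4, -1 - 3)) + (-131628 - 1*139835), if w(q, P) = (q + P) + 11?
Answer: -271175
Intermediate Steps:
w(q, P) = 11 + P + q (w(q, P) = (P + q) + 11 = 11 + P + q)
B(W, c) = W + c + c**2 (B(W, c) = c**2 + (W + c) = W + c + c**2)
B(156, w(4, -1 - 3)) + (-131628 - 1*139835) = (156 + (11 + (-1 - 3) + 4) + (11 + (-1 - 3) + 4)**2) + (-131628 - 1*139835) = (156 + (11 - 4 + 4) + (11 - 4 + 4)**2) + (-131628 - 139835) = (156 + 11 + 11**2) - 271463 = (156 + 11 + 121) - 271463 = 288 - 271463 = -271175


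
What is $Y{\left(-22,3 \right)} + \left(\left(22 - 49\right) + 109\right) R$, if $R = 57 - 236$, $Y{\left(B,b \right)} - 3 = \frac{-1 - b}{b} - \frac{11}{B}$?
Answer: $- \frac{88055}{6} \approx -14676.0$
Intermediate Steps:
$Y{\left(B,b \right)} = 3 - \frac{11}{B} + \frac{-1 - b}{b}$ ($Y{\left(B,b \right)} = 3 + \left(\frac{-1 - b}{b} - \frac{11}{B}\right) = 3 + \left(- \frac{11}{B} + \frac{-1 - b}{b}\right) = 3 - \frac{11}{B} + \frac{-1 - b}{b}$)
$R = -179$
$Y{\left(-22,3 \right)} + \left(\left(22 - 49\right) + 109\right) R = \left(2 - \frac{1}{3} - \frac{11}{-22}\right) + \left(\left(22 - 49\right) + 109\right) \left(-179\right) = \left(2 - \frac{1}{3} - - \frac{1}{2}\right) + \left(-27 + 109\right) \left(-179\right) = \left(2 - \frac{1}{3} + \frac{1}{2}\right) + 82 \left(-179\right) = \frac{13}{6} - 14678 = - \frac{88055}{6}$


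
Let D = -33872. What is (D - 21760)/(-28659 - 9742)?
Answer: 55632/38401 ≈ 1.4487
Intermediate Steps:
(D - 21760)/(-28659 - 9742) = (-33872 - 21760)/(-28659 - 9742) = -55632/(-38401) = -55632*(-1/38401) = 55632/38401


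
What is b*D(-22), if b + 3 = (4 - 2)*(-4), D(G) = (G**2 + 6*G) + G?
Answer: -3630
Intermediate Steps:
D(G) = G**2 + 7*G
b = -11 (b = -3 + (4 - 2)*(-4) = -3 + 2*(-4) = -3 - 8 = -11)
b*D(-22) = -(-242)*(7 - 22) = -(-242)*(-15) = -11*330 = -3630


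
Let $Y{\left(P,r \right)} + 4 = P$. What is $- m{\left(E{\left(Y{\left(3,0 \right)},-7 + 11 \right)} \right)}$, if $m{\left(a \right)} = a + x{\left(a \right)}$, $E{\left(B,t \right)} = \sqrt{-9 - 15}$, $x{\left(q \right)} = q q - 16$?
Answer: $40 - 2 i \sqrt{6} \approx 40.0 - 4.899 i$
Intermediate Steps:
$Y{\left(P,r \right)} = -4 + P$
$x{\left(q \right)} = -16 + q^{2}$ ($x{\left(q \right)} = q^{2} - 16 = -16 + q^{2}$)
$E{\left(B,t \right)} = 2 i \sqrt{6}$ ($E{\left(B,t \right)} = \sqrt{-24} = 2 i \sqrt{6}$)
$m{\left(a \right)} = -16 + a + a^{2}$ ($m{\left(a \right)} = a + \left(-16 + a^{2}\right) = -16 + a + a^{2}$)
$- m{\left(E{\left(Y{\left(3,0 \right)},-7 + 11 \right)} \right)} = - (-16 + 2 i \sqrt{6} + \left(2 i \sqrt{6}\right)^{2}) = - (-16 + 2 i \sqrt{6} - 24) = - (-40 + 2 i \sqrt{6}) = 40 - 2 i \sqrt{6}$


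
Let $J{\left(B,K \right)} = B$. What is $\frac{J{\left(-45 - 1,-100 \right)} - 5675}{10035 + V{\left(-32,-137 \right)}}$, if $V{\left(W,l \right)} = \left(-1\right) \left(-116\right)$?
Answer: $- \frac{5721}{10151} \approx -0.56359$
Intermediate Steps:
$V{\left(W,l \right)} = 116$
$\frac{J{\left(-45 - 1,-100 \right)} - 5675}{10035 + V{\left(-32,-137 \right)}} = \frac{\left(-45 - 1\right) - 5675}{10035 + 116} = \frac{-46 - 5675}{10151} = \left(-5721\right) \frac{1}{10151} = - \frac{5721}{10151}$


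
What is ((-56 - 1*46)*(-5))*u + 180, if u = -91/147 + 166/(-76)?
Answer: -166205/133 ≈ -1249.7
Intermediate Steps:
u = -2237/798 (u = -91*1/147 + 166*(-1/76) = -13/21 - 83/38 = -2237/798 ≈ -2.8033)
((-56 - 1*46)*(-5))*u + 180 = ((-56 - 1*46)*(-5))*(-2237/798) + 180 = ((-56 - 46)*(-5))*(-2237/798) + 180 = -102*(-5)*(-2237/798) + 180 = 510*(-2237/798) + 180 = -190145/133 + 180 = -166205/133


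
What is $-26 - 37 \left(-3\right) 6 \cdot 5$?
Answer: $3304$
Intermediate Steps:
$-26 - 37 \left(-3\right) 6 \cdot 5 = -26 - 37 \left(\left(-18\right) 5\right) = -26 - -3330 = -26 + 3330 = 3304$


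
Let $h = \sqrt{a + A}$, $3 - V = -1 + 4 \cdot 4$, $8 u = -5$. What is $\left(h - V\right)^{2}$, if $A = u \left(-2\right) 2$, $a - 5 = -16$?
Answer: $\frac{\left(24 + i \sqrt{34}\right)^{2}}{4} \approx 135.5 + 69.971 i$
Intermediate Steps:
$a = -11$ ($a = 5 - 16 = -11$)
$u = - \frac{5}{8}$ ($u = \frac{1}{8} \left(-5\right) = - \frac{5}{8} \approx -0.625$)
$V = -12$ ($V = 3 - \left(-1 + 4 \cdot 4\right) = 3 - \left(-1 + 16\right) = 3 - 15 = -12$)
$A = \frac{5}{2}$ ($A = \left(- \frac{5}{8}\right) \left(-2\right) 2 = \frac{5}{4} \cdot 2 = \frac{5}{2} \approx 2.5$)
$h = \frac{i \sqrt{34}}{2}$ ($h = \sqrt{-11 + \frac{5}{2}} = \sqrt{- \frac{17}{2}} = \frac{i \sqrt{34}}{2} \approx 2.9155 i$)
$\left(h - V\right)^{2} = \left(\frac{i \sqrt{34}}{2} - -12\right)^{2} = \left(\frac{i \sqrt{34}}{2} + 12\right)^{2} = \left(12 + \frac{i \sqrt{34}}{2}\right)^{2}$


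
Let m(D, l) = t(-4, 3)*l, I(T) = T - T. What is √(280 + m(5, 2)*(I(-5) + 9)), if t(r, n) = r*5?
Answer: 4*I*√5 ≈ 8.9443*I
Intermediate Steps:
t(r, n) = 5*r
I(T) = 0
m(D, l) = -20*l (m(D, l) = (5*(-4))*l = -20*l)
√(280 + m(5, 2)*(I(-5) + 9)) = √(280 + (-20*2)*(0 + 9)) = √(280 - 40*9) = √(280 - 360) = √(-80) = 4*I*√5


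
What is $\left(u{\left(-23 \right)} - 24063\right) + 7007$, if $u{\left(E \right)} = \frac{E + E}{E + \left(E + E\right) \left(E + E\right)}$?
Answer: $- \frac{1552098}{91} \approx -17056.0$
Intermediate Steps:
$u{\left(E \right)} = \frac{2 E}{E + 4 E^{2}}$ ($u{\left(E \right)} = \frac{2 E}{E + 2 E 2 E} = \frac{2 E}{E + 4 E^{2}}$)
$\left(u{\left(-23 \right)} - 24063\right) + 7007 = \left(\frac{2}{1 + 4 \left(-23\right)} - 24063\right) + 7007 = \left(\frac{2}{1 - 92} - 24063\right) + 7007 = \left(\frac{2}{-91} - 24063\right) + 7007 = \left(2 \left(- \frac{1}{91}\right) - 24063\right) + 7007 = \left(- \frac{2}{91} - 24063\right) + 7007 = - \frac{2189735}{91} + 7007 = - \frac{1552098}{91}$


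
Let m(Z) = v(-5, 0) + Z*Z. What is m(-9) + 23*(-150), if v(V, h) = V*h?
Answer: -3369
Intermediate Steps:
m(Z) = Z**2 (m(Z) = -5*0 + Z*Z = 0 + Z**2 = Z**2)
m(-9) + 23*(-150) = (-9)**2 + 23*(-150) = 81 - 3450 = -3369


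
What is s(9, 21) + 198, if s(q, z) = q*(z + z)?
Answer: 576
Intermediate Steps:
s(q, z) = 2*q*z (s(q, z) = q*(2*z) = 2*q*z)
s(9, 21) + 198 = 2*9*21 + 198 = 378 + 198 = 576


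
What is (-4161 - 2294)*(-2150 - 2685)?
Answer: 31209925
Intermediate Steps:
(-4161 - 2294)*(-2150 - 2685) = -6455*(-4835) = 31209925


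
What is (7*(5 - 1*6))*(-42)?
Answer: 294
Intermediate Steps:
(7*(5 - 1*6))*(-42) = (7*(5 - 6))*(-42) = (7*(-1))*(-42) = -7*(-42) = 294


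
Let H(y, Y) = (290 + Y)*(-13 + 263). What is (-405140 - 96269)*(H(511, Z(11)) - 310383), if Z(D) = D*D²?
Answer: -47567167603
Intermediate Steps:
Z(D) = D³
H(y, Y) = 72500 + 250*Y (H(y, Y) = (290 + Y)*250 = 72500 + 250*Y)
(-405140 - 96269)*(H(511, Z(11)) - 310383) = (-405140 - 96269)*((72500 + 250*11³) - 310383) = -501409*((72500 + 250*1331) - 310383) = -501409*((72500 + 332750) - 310383) = -501409*(405250 - 310383) = -501409*94867 = -47567167603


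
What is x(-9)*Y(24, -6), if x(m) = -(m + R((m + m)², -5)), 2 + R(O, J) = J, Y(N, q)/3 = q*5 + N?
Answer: -288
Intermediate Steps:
Y(N, q) = 3*N + 15*q (Y(N, q) = 3*(q*5 + N) = 3*(5*q + N) = 3*(N + 5*q) = 3*N + 15*q)
R(O, J) = -2 + J
x(m) = 7 - m (x(m) = -(m + (-2 - 5)) = -(m - 7) = -(-7 + m) = 7 - m)
x(-9)*Y(24, -6) = (7 - 1*(-9))*(3*24 + 15*(-6)) = (7 + 9)*(72 - 90) = 16*(-18) = -288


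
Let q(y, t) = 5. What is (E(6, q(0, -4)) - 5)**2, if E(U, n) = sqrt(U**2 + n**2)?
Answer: (5 - sqrt(61))**2 ≈ 7.8975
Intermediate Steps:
(E(6, q(0, -4)) - 5)**2 = (sqrt(6**2 + 5**2) - 5)**2 = (sqrt(36 + 25) - 5)**2 = (sqrt(61) - 5)**2 = (-5 + sqrt(61))**2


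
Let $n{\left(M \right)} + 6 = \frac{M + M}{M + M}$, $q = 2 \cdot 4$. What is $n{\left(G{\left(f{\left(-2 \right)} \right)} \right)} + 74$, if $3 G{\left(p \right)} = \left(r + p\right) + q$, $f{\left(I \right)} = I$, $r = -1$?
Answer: $69$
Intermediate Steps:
$q = 8$
$G{\left(p \right)} = \frac{7}{3} + \frac{p}{3}$ ($G{\left(p \right)} = \frac{\left(-1 + p\right) + 8}{3} = \frac{7 + p}{3} = \frac{7}{3} + \frac{p}{3}$)
$n{\left(M \right)} = -5$ ($n{\left(M \right)} = -6 + \frac{M + M}{M + M} = -6 + \frac{2 M}{2 M} = -6 + 2 M \frac{1}{2 M} = -6 + 1 = -5$)
$n{\left(G{\left(f{\left(-2 \right)} \right)} \right)} + 74 = -5 + 74 = 69$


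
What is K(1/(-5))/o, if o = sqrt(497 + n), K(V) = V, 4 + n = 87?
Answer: -sqrt(145)/1450 ≈ -0.0083046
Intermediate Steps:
n = 83 (n = -4 + 87 = 83)
o = 2*sqrt(145) (o = sqrt(497 + 83) = sqrt(580) = 2*sqrt(145) ≈ 24.083)
K(1/(-5))/o = 1/((-5)*((2*sqrt(145)))) = -sqrt(145)/1450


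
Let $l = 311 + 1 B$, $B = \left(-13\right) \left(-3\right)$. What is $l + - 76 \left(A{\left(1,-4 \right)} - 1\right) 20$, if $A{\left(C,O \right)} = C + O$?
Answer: $6430$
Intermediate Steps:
$B = 39$
$l = 350$ ($l = 311 + 1 \cdot 39 = 311 + 39 = 350$)
$l + - 76 \left(A{\left(1,-4 \right)} - 1\right) 20 = 350 + - 76 \left(\left(1 - 4\right) - 1\right) 20 = 350 + - 76 \left(-3 - 1\right) 20 = 350 + \left(-76\right) \left(-4\right) 20 = 350 + 304 \cdot 20 = 350 + 6080 = 6430$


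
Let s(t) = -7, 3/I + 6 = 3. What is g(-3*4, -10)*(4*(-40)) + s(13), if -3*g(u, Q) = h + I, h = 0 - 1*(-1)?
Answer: -7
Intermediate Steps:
I = -1 (I = 3/(-6 + 3) = 3/(-3) = 3*(-1/3) = -1)
h = 1 (h = 0 + 1 = 1)
g(u, Q) = 0 (g(u, Q) = -(1 - 1)/3 = -1/3*0 = 0)
g(-3*4, -10)*(4*(-40)) + s(13) = 0*(4*(-40)) - 7 = 0*(-160) - 7 = 0 - 7 = -7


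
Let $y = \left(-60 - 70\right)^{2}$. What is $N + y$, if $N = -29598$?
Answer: $-12698$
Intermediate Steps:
$y = 16900$ ($y = \left(-130\right)^{2} = 16900$)
$N + y = -29598 + 16900 = -12698$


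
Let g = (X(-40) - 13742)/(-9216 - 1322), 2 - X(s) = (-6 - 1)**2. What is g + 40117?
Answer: 422766735/10538 ≈ 40118.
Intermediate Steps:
X(s) = -47 (X(s) = 2 - (-6 - 1)**2 = 2 - 1*(-7)**2 = 2 - 1*49 = 2 - 49 = -47)
g = 13789/10538 (g = (-47 - 13742)/(-9216 - 1322) = -13789/(-10538) = -13789*(-1/10538) = 13789/10538 ≈ 1.3085)
g + 40117 = 13789/10538 + 40117 = 422766735/10538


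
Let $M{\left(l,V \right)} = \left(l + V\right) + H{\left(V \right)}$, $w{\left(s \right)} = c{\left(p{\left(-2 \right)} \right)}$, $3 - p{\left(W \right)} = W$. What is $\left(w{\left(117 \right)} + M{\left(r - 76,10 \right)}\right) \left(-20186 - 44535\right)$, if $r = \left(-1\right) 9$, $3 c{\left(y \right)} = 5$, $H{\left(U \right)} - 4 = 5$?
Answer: $\frac{12491153}{3} \approx 4.1637 \cdot 10^{6}$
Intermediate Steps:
$p{\left(W \right)} = 3 - W$
$H{\left(U \right)} = 9$ ($H{\left(U \right)} = 4 + 5 = 9$)
$c{\left(y \right)} = \frac{5}{3}$ ($c{\left(y \right)} = \frac{1}{3} \cdot 5 = \frac{5}{3}$)
$r = -9$
$w{\left(s \right)} = \frac{5}{3}$
$M{\left(l,V \right)} = 9 + V + l$ ($M{\left(l,V \right)} = \left(l + V\right) + 9 = \left(V + l\right) + 9 = 9 + V + l$)
$\left(w{\left(117 \right)} + M{\left(r - 76,10 \right)}\right) \left(-20186 - 44535\right) = \left(\frac{5}{3} + \left(9 + 10 - 85\right)\right) \left(-20186 - 44535\right) = \left(\frac{5}{3} + \left(9 + 10 - 85\right)\right) \left(-64721\right) = \left(\frac{5}{3} - 66\right) \left(-64721\right) = \left(- \frac{193}{3}\right) \left(-64721\right) = \frac{12491153}{3}$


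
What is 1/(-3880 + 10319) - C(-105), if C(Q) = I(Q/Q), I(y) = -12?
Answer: 77269/6439 ≈ 12.000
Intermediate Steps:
C(Q) = -12
1/(-3880 + 10319) - C(-105) = 1/(-3880 + 10319) - 1*(-12) = 1/6439 + 12 = 77269/6439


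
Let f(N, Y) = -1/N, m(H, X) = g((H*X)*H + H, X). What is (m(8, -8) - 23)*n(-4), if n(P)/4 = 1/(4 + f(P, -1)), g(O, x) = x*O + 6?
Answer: 64240/17 ≈ 3778.8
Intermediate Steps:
g(O, x) = 6 + O*x (g(O, x) = O*x + 6 = 6 + O*x)
m(H, X) = 6 + X*(H + X*H²) (m(H, X) = 6 + ((H*X)*H + H)*X = 6 + (X*H² + H)*X = 6 + (H + X*H²)*X = 6 + X*(H + X*H²))
n(P) = 4/(4 - 1/P)
(m(8, -8) - 23)*n(-4) = ((6 + 8*(-8)*(1 + 8*(-8))) - 23)*(4*(-4)/(-1 + 4*(-4))) = ((6 + 8*(-8)*(1 - 64)) - 23)*(4*(-4)/(-1 - 16)) = ((6 + 8*(-8)*(-63)) - 23)*(4*(-4)/(-17)) = ((6 + 4032) - 23)*(4*(-4)*(-1/17)) = (4038 - 23)*(16/17) = 4015*(16/17) = 64240/17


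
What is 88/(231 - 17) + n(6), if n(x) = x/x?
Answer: 151/107 ≈ 1.4112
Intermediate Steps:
n(x) = 1
88/(231 - 17) + n(6) = 88/(231 - 17) + 1 = 88/214 + 1 = 88*(1/214) + 1 = 44/107 + 1 = 151/107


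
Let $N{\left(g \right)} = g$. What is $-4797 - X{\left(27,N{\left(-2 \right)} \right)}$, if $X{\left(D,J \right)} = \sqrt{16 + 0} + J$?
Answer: $-4799$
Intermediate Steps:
$X{\left(D,J \right)} = 4 + J$ ($X{\left(D,J \right)} = \sqrt{16} + J = 4 + J$)
$-4797 - X{\left(27,N{\left(-2 \right)} \right)} = -4797 - \left(4 - 2\right) = -4797 - 2 = -4799$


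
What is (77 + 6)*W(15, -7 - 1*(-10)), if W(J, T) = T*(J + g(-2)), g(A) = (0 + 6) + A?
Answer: 4731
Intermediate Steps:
g(A) = 6 + A
W(J, T) = T*(4 + J) (W(J, T) = T*(J + (6 - 2)) = T*(J + 4) = T*(4 + J))
(77 + 6)*W(15, -7 - 1*(-10)) = (77 + 6)*((-7 - 1*(-10))*(4 + 15)) = 83*((-7 + 10)*19) = 83*(3*19) = 83*57 = 4731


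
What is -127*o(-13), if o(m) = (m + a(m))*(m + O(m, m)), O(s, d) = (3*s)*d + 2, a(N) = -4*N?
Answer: -2456688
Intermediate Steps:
O(s, d) = 2 + 3*d*s (O(s, d) = 3*d*s + 2 = 2 + 3*d*s)
o(m) = -3*m*(2 + m + 3*m**2) (o(m) = (m - 4*m)*(m + (2 + 3*m*m)) = (-3*m)*(m + (2 + 3*m**2)) = (-3*m)*(2 + m + 3*m**2) = -3*m*(2 + m + 3*m**2))
-127*o(-13) = -381*(-13)*(-2 - 1*(-13) - 3*(-13)**2) = -381*(-13)*(-2 + 13 - 3*169) = -381*(-13)*(-2 + 13 - 507) = -381*(-13)*(-496) = -127*19344 = -2456688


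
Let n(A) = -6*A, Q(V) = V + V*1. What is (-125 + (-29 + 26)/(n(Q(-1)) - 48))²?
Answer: 2247001/144 ≈ 15604.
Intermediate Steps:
Q(V) = 2*V (Q(V) = V + V = 2*V)
(-125 + (-29 + 26)/(n(Q(-1)) - 48))² = (-125 + (-29 + 26)/(-12*(-1) - 48))² = (-125 - 3/(-6*(-2) - 48))² = (-125 - 3/(12 - 48))² = (-125 - 3/(-36))² = (-125 - 3*(-1/36))² = (-125 + 1/12)² = (-1499/12)² = 2247001/144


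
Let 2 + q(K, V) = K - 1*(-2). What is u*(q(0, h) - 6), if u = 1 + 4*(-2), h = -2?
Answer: 42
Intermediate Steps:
q(K, V) = K (q(K, V) = -2 + (K - 1*(-2)) = -2 + (K + 2) = -2 + (2 + K) = K)
u = -7 (u = 1 - 8 = -7)
u*(q(0, h) - 6) = -7*(0 - 6) = -7*(-6) = 42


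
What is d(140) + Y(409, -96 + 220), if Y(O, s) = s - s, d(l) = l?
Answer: 140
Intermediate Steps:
Y(O, s) = 0
d(140) + Y(409, -96 + 220) = 140 + 0 = 140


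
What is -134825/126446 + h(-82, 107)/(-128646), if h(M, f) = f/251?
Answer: -1088383116043/1020739950279 ≈ -1.0663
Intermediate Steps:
h(M, f) = f/251 (h(M, f) = f*(1/251) = f/251)
-134825/126446 + h(-82, 107)/(-128646) = -134825/126446 + ((1/251)*107)/(-128646) = -134825*1/126446 + (107/251)*(-1/128646) = -134825/126446 - 107/32290146 = -1088383116043/1020739950279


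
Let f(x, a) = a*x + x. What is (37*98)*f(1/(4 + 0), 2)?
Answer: 5439/2 ≈ 2719.5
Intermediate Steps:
f(x, a) = x + a*x
(37*98)*f(1/(4 + 0), 2) = (37*98)*((1 + 2)/(4 + 0)) = 3626*(3/4) = 3626*((¼)*3) = 3626*(¾) = 5439/2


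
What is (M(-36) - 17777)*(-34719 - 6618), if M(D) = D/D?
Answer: 734806512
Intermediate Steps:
M(D) = 1
(M(-36) - 17777)*(-34719 - 6618) = (1 - 17777)*(-34719 - 6618) = -17776*(-41337) = 734806512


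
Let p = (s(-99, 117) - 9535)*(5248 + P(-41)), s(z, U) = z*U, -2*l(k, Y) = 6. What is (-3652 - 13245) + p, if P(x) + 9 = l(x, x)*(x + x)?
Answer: -115849127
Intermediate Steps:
l(k, Y) = -3 (l(k, Y) = -1/2*6 = -3)
s(z, U) = U*z
P(x) = -9 - 6*x (P(x) = -9 - 3*(x + x) = -9 - 6*x)
p = -115832230 (p = (117*(-99) - 9535)*(5248 + (-9 - 6*(-41))) = (-11583 - 9535)*(5248 + (-9 + 246)) = -21118*(5248 + 237) = -21118*5485 = -115832230)
(-3652 - 13245) + p = (-3652 - 13245) - 115832230 = -16897 - 115832230 = -115849127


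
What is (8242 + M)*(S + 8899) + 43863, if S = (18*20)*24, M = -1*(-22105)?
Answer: 532299896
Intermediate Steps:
M = 22105
S = 8640 (S = 360*24 = 8640)
(8242 + M)*(S + 8899) + 43863 = (8242 + 22105)*(8640 + 8899) + 43863 = 30347*17539 + 43863 = 532256033 + 43863 = 532299896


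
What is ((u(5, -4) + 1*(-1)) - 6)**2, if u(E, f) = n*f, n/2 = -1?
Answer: 1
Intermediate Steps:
n = -2 (n = 2*(-1) = -2)
u(E, f) = -2*f
((u(5, -4) + 1*(-1)) - 6)**2 = ((-2*(-4) + 1*(-1)) - 6)**2 = ((8 - 1) - 6)**2 = (7 - 6)**2 = 1**2 = 1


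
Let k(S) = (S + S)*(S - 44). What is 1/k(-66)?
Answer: 1/14520 ≈ 6.8870e-5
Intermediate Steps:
k(S) = 2*S*(-44 + S) (k(S) = (2*S)*(-44 + S) = 2*S*(-44 + S))
1/k(-66) = 1/(2*(-66)*(-44 - 66)) = 1/(2*(-66)*(-110)) = 1/14520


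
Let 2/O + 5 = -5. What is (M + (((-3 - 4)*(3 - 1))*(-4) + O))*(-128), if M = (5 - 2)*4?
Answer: -43392/5 ≈ -8678.4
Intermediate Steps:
O = -1/5 (O = 2/(-5 - 5) = 2/(-10) = 2*(-1/10) = -1/5 ≈ -0.20000)
M = 12 (M = 3*4 = 12)
(M + (((-3 - 4)*(3 - 1))*(-4) + O))*(-128) = (12 + (((-3 - 4)*(3 - 1))*(-4) - 1/5))*(-128) = (12 + (-7*2*(-4) - 1/5))*(-128) = (12 + (-14*(-4) - 1/5))*(-128) = (12 + (56 - 1/5))*(-128) = (12 + 279/5)*(-128) = (339/5)*(-128) = -43392/5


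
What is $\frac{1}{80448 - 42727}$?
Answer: $\frac{1}{37721} \approx 2.651 \cdot 10^{-5}$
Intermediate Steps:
$\frac{1}{80448 - 42727} = \frac{1}{37721}$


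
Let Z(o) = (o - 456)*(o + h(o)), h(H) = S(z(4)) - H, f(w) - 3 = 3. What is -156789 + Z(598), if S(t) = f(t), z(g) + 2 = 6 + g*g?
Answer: -155937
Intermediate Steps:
z(g) = 4 + g² (z(g) = -2 + (6 + g*g) = -2 + (6 + g²) = 4 + g²)
f(w) = 6 (f(w) = 3 + 3 = 6)
S(t) = 6
h(H) = 6 - H
Z(o) = -2736 + 6*o (Z(o) = (o - 456)*(o + (6 - o)) = (-456 + o)*6 = -2736 + 6*o)
-156789 + Z(598) = -156789 + (-2736 + 6*598) = -156789 + (-2736 + 3588) = -156789 + 852 = -155937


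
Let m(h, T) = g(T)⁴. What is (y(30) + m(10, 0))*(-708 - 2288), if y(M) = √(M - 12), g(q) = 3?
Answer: -242676 - 8988*√2 ≈ -2.5539e+5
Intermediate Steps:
y(M) = √(-12 + M)
m(h, T) = 81 (m(h, T) = 3⁴ = 81)
(y(30) + m(10, 0))*(-708 - 2288) = (√(-12 + 30) + 81)*(-708 - 2288) = (√18 + 81)*(-2996) = (3*√2 + 81)*(-2996) = (81 + 3*√2)*(-2996) = -242676 - 8988*√2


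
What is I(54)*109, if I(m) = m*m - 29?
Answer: 314683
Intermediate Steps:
I(m) = -29 + m**2 (I(m) = m**2 - 29 = -29 + m**2)
I(54)*109 = (-29 + 54**2)*109 = (-29 + 2916)*109 = 2887*109 = 314683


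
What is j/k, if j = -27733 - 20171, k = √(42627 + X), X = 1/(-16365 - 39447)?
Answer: -95808*√33195556110219/2379098123 ≈ -232.02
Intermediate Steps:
X = -1/55812 (X = 1/(-55812) = -1/55812 ≈ -1.7917e-5)
k = √33195556110219/27906 (k = √(42627 - 1/55812) = √(2379098123/55812) = √33195556110219/27906 ≈ 206.46)
j = -47904
j/k = -47904*2*√33195556110219/2379098123 = -95808*√33195556110219/2379098123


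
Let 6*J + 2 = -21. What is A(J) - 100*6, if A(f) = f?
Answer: -3623/6 ≈ -603.83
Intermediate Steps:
J = -23/6 (J = -⅓ + (⅙)*(-21) = -⅓ - 7/2 = -23/6 ≈ -3.8333)
A(J) - 100*6 = -23/6 - 100*6 = -23/6 - 600 = -3623/6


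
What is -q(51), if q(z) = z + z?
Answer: -102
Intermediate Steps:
q(z) = 2*z
-q(51) = -2*51 = -1*102 = -102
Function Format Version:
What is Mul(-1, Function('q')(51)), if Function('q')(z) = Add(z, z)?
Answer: -102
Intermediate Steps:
Function('q')(z) = Mul(2, z)
Mul(-1, Function('q')(51)) = Mul(-1, Mul(2, 51)) = Mul(-1, 102) = -102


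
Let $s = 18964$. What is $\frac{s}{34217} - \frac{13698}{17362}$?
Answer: $- \frac{69725749}{297037777} \approx -0.23474$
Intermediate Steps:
$\frac{s}{34217} - \frac{13698}{17362} = \frac{18964}{34217} - \frac{13698}{17362} = 18964 \cdot \frac{1}{34217} - \frac{6849}{8681} = \frac{18964}{34217} - \frac{6849}{8681} = - \frac{69725749}{297037777}$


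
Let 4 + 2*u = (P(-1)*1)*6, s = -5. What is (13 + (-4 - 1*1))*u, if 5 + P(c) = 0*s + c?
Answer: -160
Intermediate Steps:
P(c) = -5 + c (P(c) = -5 + (0*(-5) + c) = -5 + (0 + c) = -5 + c)
u = -20 (u = -2 + (((-5 - 1)*1)*6)/2 = -2 + (-6*1*6)/2 = -2 + (-6*6)/2 = -2 + (½)*(-36) = -2 - 18 = -20)
(13 + (-4 - 1*1))*u = (13 + (-4 - 1*1))*(-20) = (13 + (-4 - 1))*(-20) = (13 - 5)*(-20) = 8*(-20) = -160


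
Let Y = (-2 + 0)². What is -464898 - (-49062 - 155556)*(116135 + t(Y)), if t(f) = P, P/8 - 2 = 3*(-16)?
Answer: 23687547108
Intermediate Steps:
P = -368 (P = 16 + 8*(3*(-16)) = 16 + 8*(-48) = 16 - 384 = -368)
Y = 4 (Y = (-2)² = 4)
t(f) = -368
-464898 - (-49062 - 155556)*(116135 + t(Y)) = -464898 - (-49062 - 155556)*(116135 - 368) = -464898 - (-204618)*115767 = -464898 - 1*(-23688012006) = -464898 + 23688012006 = 23687547108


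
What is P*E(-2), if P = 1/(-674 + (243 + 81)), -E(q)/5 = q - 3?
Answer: -1/14 ≈ -0.071429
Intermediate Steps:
E(q) = 15 - 5*q (E(q) = -5*(q - 3) = -5*(-3 + q) = 15 - 5*q)
P = -1/350 (P = 1/(-674 + 324) = 1/(-350) = -1/350 ≈ -0.0028571)
P*E(-2) = -(15 - 5*(-2))/350 = -(15 + 10)/350 = -1/350*25 = -1/14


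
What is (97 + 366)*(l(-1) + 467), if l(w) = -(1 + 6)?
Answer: 212980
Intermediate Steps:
l(w) = -7 (l(w) = -1*7 = -7)
(97 + 366)*(l(-1) + 467) = (97 + 366)*(-7 + 467) = 463*460 = 212980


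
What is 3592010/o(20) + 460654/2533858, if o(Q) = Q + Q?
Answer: 455083085037/5067716 ≈ 89800.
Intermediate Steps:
o(Q) = 2*Q
3592010/o(20) + 460654/2533858 = 3592010/((2*20)) + 460654/2533858 = 3592010/40 + 460654*(1/2533858) = 3592010*(1/40) + 230327/1266929 = 359201/4 + 230327/1266929 = 455083085037/5067716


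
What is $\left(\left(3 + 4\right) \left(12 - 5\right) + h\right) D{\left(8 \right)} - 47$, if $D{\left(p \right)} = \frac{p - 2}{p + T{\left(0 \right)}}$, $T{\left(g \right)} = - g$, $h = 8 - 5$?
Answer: $-8$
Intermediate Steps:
$h = 3$
$D{\left(p \right)} = \frac{-2 + p}{p}$ ($D{\left(p \right)} = \frac{p - 2}{p - 0} = \frac{-2 + p}{p + 0} = \frac{-2 + p}{p}$)
$\left(\left(3 + 4\right) \left(12 - 5\right) + h\right) D{\left(8 \right)} - 47 = \left(\left(3 + 4\right) \left(12 - 5\right) + 3\right) \frac{-2 + 8}{8} - 47 = \left(7 \cdot 7 + 3\right) \frac{1}{8} \cdot 6 - 47 = \left(49 + 3\right) \frac{3}{4} - 47 = 52 \cdot \frac{3}{4} - 47 = 39 - 47 = -8$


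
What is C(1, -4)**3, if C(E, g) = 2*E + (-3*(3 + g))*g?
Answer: -1000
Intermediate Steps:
C(E, g) = 2*E + g*(-9 - 3*g) (C(E, g) = 2*E + (-9 - 3*g)*g = 2*E + g*(-9 - 3*g))
C(1, -4)**3 = (-9*(-4) - 3*(-4)**2 + 2*1)**3 = (36 - 3*16 + 2)**3 = (36 - 48 + 2)**3 = (-10)**3 = -1000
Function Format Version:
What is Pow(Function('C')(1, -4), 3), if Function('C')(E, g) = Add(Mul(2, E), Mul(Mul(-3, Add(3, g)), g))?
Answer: -1000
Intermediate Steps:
Function('C')(E, g) = Add(Mul(2, E), Mul(g, Add(-9, Mul(-3, g)))) (Function('C')(E, g) = Add(Mul(2, E), Mul(Add(-9, Mul(-3, g)), g)) = Add(Mul(2, E), Mul(g, Add(-9, Mul(-3, g)))))
Pow(Function('C')(1, -4), 3) = Pow(Add(Mul(-9, -4), Mul(-3, Pow(-4, 2)), Mul(2, 1)), 3) = Pow(Add(36, Mul(-3, 16), 2), 3) = Pow(Add(36, -48, 2), 3) = Pow(-10, 3) = -1000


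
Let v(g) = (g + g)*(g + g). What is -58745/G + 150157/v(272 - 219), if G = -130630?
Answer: 2027506773/146775868 ≈ 13.814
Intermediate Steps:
v(g) = 4*g**2 (v(g) = (2*g)*(2*g) = 4*g**2)
-58745/G + 150157/v(272 - 219) = -58745/(-130630) + 150157/((4*(272 - 219)**2)) = -58745*(-1/130630) + 150157/((4*53**2)) = 11749/26126 + 150157/((4*2809)) = 11749/26126 + 150157/11236 = 2027506773/146775868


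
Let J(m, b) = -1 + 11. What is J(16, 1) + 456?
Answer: 466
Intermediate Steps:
J(m, b) = 10
J(16, 1) + 456 = 10 + 456 = 466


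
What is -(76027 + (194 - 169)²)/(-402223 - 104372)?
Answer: 76652/506595 ≈ 0.15131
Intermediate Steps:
-(76027 + (194 - 169)²)/(-402223 - 104372) = -(76027 + 25²)/(-506595) = -(76027 + 625)*(-1)/506595 = -76652*(-1)/506595 = -1*(-76652/506595) = 76652/506595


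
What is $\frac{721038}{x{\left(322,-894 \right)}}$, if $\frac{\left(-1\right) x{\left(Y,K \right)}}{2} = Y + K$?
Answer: $\frac{360519}{572} \approx 630.28$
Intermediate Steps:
$x{\left(Y,K \right)} = - 2 K - 2 Y$ ($x{\left(Y,K \right)} = - 2 \left(Y + K\right) = - 2 \left(K + Y\right) = - 2 K - 2 Y$)
$\frac{721038}{x{\left(322,-894 \right)}} = \frac{721038}{\left(-2\right) \left(-894\right) - 644} = \frac{721038}{1788 - 644} = \frac{721038}{1144} = 721038 \cdot \frac{1}{1144} = \frac{360519}{572}$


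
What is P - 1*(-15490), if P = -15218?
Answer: 272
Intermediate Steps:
P - 1*(-15490) = -15218 - 1*(-15490) = -15218 + 15490 = 272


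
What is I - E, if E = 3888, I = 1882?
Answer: -2006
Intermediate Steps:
I - E = 1882 - 1*3888 = 1882 - 3888 = -2006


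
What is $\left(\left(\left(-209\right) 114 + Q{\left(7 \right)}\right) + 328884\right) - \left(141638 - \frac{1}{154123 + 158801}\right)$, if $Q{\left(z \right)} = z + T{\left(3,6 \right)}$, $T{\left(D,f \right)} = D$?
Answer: $\frac{51141169321}{312924} \approx 1.6343 \cdot 10^{5}$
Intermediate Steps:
$Q{\left(z \right)} = 3 + z$ ($Q{\left(z \right)} = z + 3 = 3 + z$)
$\left(\left(\left(-209\right) 114 + Q{\left(7 \right)}\right) + 328884\right) - \left(141638 - \frac{1}{154123 + 158801}\right) = \left(\left(\left(-209\right) 114 + \left(3 + 7\right)\right) + 328884\right) - \left(141638 - \frac{1}{154123 + 158801}\right) = \left(\left(-23826 + 10\right) + 328884\right) - \left(141638 - \frac{1}{312924}\right) = \left(-23816 + 328884\right) + \left(\frac{1}{312924} - 141638\right) = 305068 - \frac{44321929511}{312924} = \frac{51141169321}{312924}$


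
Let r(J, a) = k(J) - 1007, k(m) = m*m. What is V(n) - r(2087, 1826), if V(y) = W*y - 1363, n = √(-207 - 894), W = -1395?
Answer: -4355925 - 1395*I*√1101 ≈ -4.3559e+6 - 46288.0*I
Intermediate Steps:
k(m) = m²
n = I*√1101 (n = √(-1101) = I*√1101 ≈ 33.181*I)
r(J, a) = -1007 + J² (r(J, a) = J² - 1007 = -1007 + J²)
V(y) = -1363 - 1395*y (V(y) = -1395*y - 1363 = -1363 - 1395*y)
V(n) - r(2087, 1826) = (-1363 - 1395*I*√1101) - (-1007 + 2087²) = (-1363 - 1395*I*√1101) - (-1007 + 4355569) = (-1363 - 1395*I*√1101) - 1*4354562 = (-1363 - 1395*I*√1101) - 4354562 = -4355925 - 1395*I*√1101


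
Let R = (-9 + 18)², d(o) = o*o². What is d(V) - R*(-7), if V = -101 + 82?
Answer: -6292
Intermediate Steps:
V = -19
d(o) = o³
R = 81 (R = 9² = 81)
d(V) - R*(-7) = (-19)³ - 81*(-7) = -6859 - 1*(-567) = -6859 + 567 = -6292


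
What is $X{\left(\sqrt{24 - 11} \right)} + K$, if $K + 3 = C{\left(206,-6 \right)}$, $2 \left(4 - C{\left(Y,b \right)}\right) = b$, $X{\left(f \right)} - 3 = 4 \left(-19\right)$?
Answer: $-69$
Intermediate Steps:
$X{\left(f \right)} = -73$ ($X{\left(f \right)} = 3 + 4 \left(-19\right) = 3 - 76 = -73$)
$C{\left(Y,b \right)} = 4 - \frac{b}{2}$
$K = 4$ ($K = -3 + \left(4 - -3\right) = -3 + \left(4 + 3\right) = -3 + 7 = 4$)
$X{\left(\sqrt{24 - 11} \right)} + K = -73 + 4 = -69$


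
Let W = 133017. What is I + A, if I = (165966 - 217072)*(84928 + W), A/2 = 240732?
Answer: -11137815706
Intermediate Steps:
A = 481464 (A = 2*240732 = 481464)
I = -11138297170 (I = (165966 - 217072)*(84928 + 133017) = -51106*217945 = -11138297170)
I + A = -11138297170 + 481464 = -11137815706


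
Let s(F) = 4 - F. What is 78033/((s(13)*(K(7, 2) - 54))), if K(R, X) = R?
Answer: 26011/141 ≈ 184.48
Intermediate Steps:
78033/((s(13)*(K(7, 2) - 54))) = 78033/(((4 - 1*13)*(7 - 54))) = 78033/(((4 - 13)*(-47))) = 78033/((-9*(-47))) = 78033/423 = 78033*(1/423) = 26011/141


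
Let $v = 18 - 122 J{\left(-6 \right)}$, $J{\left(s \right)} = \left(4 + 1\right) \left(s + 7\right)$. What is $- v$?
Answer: $592$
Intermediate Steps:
$J{\left(s \right)} = 35 + 5 s$ ($J{\left(s \right)} = 5 \left(7 + s\right) = 35 + 5 s$)
$v = -592$ ($v = 18 - 122 \left(35 + 5 \left(-6\right)\right) = 18 - 122 \left(35 - 30\right) = 18 - 610 = -592$)
$- v = \left(-1\right) \left(-592\right) = 592$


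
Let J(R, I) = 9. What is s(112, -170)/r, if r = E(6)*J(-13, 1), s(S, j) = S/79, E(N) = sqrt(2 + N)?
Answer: 28*sqrt(2)/711 ≈ 0.055693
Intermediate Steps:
s(S, j) = S/79 (s(S, j) = S*(1/79) = S/79)
r = 18*sqrt(2) (r = sqrt(2 + 6)*9 = sqrt(8)*9 = (2*sqrt(2))*9 = 18*sqrt(2) ≈ 25.456)
s(112, -170)/r = ((1/79)*112)/((18*sqrt(2))) = 112*(sqrt(2)/36)/79 = 28*sqrt(2)/711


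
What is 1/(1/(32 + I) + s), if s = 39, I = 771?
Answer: 803/31318 ≈ 0.025640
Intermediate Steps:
1/(1/(32 + I) + s) = 1/(1/(32 + 771) + 39) = 1/(1/803 + 39) = 1/(31318/803) = 803/31318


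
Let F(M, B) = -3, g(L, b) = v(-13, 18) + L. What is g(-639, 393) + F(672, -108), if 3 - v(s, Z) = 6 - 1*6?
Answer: -639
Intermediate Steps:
v(s, Z) = 3 (v(s, Z) = 3 - (6 - 1*6) = 3 - (6 - 6) = 3 - 1*0 = 3 + 0 = 3)
g(L, b) = 3 + L
g(-639, 393) + F(672, -108) = (3 - 639) - 3 = -636 - 3 = -639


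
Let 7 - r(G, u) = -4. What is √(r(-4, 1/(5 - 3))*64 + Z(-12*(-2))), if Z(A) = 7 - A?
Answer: √687 ≈ 26.211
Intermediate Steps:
r(G, u) = 11 (r(G, u) = 7 - 1*(-4) = 7 + 4 = 11)
√(r(-4, 1/(5 - 3))*64 + Z(-12*(-2))) = √(11*64 + (7 - (-12)*(-2))) = √(704 + (7 - 1*24)) = √(704 + (7 - 24)) = √(704 - 17) = √687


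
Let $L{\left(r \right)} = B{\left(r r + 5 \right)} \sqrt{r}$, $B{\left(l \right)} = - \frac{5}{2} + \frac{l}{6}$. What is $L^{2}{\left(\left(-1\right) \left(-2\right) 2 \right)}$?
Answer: $4$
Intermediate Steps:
$B{\left(l \right)} = - \frac{5}{2} + \frac{l}{6}$ ($B{\left(l \right)} = \left(-5\right) \frac{1}{2} + l \frac{1}{6} = - \frac{5}{2} + \frac{l}{6}$)
$L{\left(r \right)} = \sqrt{r} \left(- \frac{5}{3} + \frac{r^{2}}{6}\right)$ ($L{\left(r \right)} = \left(- \frac{5}{2} + \frac{r r + 5}{6}\right) \sqrt{r} = \left(- \frac{5}{2} + \frac{r^{2} + 5}{6}\right) \sqrt{r} = \left(- \frac{5}{2} + \frac{5 + r^{2}}{6}\right) \sqrt{r} = \left(- \frac{5}{2} + \left(\frac{5}{6} + \frac{r^{2}}{6}\right)\right) \sqrt{r} = \left(- \frac{5}{3} + \frac{r^{2}}{6}\right) \sqrt{r} = \sqrt{r} \left(- \frac{5}{3} + \frac{r^{2}}{6}\right)$)
$L^{2}{\left(\left(-1\right) \left(-2\right) 2 \right)} = \left(\frac{\sqrt{\left(-1\right) \left(-2\right) 2} \left(-10 + \left(\left(-1\right) \left(-2\right) 2\right)^{2}\right)}{6}\right)^{2} = \left(\frac{\sqrt{2 \cdot 2} \left(-10 + \left(2 \cdot 2\right)^{2}\right)}{6}\right)^{2} = \left(\frac{\sqrt{4} \left(-10 + 4^{2}\right)}{6}\right)^{2} = \left(\frac{1}{6} \cdot 2 \left(-10 + 16\right)\right)^{2} = \left(\frac{1}{6} \cdot 2 \cdot 6\right)^{2} = 2^{2} = 4$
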